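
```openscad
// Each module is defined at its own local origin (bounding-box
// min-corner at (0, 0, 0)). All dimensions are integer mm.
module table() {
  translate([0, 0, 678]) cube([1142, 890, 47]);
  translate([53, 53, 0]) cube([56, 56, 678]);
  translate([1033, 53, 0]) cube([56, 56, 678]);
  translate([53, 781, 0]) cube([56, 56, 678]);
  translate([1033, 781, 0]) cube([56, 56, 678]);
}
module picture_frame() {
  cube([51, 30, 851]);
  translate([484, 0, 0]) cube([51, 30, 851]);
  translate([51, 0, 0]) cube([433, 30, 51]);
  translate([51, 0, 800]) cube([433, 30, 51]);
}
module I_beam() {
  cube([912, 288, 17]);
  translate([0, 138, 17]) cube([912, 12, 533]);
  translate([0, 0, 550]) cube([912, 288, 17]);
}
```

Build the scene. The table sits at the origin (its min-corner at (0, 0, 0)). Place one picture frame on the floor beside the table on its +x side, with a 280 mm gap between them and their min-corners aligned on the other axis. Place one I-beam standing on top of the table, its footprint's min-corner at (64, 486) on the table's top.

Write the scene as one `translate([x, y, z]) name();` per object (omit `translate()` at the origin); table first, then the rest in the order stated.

table();
translate([1422, 0, 0]) picture_frame();
translate([64, 486, 725]) I_beam();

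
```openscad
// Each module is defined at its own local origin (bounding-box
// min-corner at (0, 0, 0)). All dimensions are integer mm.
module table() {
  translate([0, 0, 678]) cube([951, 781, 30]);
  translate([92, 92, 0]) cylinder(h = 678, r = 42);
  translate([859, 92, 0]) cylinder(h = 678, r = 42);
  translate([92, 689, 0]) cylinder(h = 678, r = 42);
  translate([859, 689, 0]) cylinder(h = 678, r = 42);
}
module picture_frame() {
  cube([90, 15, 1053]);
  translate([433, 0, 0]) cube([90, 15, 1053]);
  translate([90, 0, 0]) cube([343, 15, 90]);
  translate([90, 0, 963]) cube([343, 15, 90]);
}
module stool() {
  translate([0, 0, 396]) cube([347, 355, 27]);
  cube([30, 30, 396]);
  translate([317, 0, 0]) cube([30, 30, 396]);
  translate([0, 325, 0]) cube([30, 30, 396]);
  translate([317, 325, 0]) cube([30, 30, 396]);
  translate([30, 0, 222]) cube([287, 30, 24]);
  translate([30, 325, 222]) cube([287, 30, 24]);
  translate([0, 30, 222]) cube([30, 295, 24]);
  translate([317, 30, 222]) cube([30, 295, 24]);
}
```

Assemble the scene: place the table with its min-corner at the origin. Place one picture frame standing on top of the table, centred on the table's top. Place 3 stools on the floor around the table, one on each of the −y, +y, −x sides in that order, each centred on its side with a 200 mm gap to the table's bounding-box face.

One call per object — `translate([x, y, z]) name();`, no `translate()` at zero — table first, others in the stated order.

table();
translate([214, 383, 708]) picture_frame();
translate([302, -555, 0]) stool();
translate([302, 981, 0]) stool();
translate([-547, 213, 0]) stool();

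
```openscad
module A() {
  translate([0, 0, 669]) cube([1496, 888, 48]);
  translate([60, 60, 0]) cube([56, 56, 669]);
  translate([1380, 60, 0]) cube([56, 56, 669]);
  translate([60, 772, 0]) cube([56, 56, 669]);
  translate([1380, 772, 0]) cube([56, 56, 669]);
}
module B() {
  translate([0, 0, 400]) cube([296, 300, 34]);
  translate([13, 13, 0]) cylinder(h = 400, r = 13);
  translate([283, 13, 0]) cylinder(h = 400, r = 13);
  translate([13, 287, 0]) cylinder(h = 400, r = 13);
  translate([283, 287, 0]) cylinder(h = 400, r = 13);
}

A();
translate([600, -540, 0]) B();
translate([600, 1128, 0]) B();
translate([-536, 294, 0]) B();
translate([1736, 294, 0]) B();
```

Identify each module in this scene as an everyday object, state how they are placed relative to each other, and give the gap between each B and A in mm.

Each stool's nearest face is 240 mm from the table's bounding box.

A is a table. B is a stool. Four stools sit around the table at the −y, +y, −x, +x sides. The gap between each stool and the table is 240 mm.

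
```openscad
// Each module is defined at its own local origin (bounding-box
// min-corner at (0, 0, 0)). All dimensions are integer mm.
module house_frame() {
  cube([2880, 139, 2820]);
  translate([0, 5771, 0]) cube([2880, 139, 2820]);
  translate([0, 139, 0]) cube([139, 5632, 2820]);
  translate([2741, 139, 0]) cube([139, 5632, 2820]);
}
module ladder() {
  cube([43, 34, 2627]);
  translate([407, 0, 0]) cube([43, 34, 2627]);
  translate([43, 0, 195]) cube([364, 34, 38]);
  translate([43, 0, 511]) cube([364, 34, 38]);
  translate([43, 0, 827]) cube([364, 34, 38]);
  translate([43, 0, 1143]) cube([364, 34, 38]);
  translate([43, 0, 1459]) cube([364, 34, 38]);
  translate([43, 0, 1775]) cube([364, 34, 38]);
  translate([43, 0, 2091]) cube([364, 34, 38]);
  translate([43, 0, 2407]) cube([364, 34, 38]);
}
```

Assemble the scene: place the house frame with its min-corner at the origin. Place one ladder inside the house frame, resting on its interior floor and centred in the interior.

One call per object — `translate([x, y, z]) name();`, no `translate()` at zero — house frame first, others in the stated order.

house_frame();
translate([1215, 2938, 0]) ladder();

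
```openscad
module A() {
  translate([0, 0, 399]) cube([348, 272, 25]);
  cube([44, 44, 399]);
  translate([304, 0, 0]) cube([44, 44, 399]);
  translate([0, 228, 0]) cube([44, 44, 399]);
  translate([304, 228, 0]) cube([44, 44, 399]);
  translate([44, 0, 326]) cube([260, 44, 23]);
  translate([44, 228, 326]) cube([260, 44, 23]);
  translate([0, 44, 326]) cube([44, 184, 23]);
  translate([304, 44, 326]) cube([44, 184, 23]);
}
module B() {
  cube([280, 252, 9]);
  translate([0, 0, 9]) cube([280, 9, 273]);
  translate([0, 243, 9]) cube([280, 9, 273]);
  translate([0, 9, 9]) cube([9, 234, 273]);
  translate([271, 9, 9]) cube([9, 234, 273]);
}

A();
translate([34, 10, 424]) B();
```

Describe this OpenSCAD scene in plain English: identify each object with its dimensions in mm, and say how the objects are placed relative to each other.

A is a four-legged stool. The seat is 348×272 mm, 25 mm thick, top at z = 424 mm. It stands on four square legs, each 44×44 mm in cross-section, from z = 0 to the seat underside, each flush with a corner of the seat. Four stretchers, 44 mm wide and 23 mm tall, connect adjacent legs with their undersides at z = 326 mm, each running between the inner faces of the legs it joins and aligned with the legs' outer faces on the other axis.

B is an open storage box with external size 280×252×282 mm and wall thickness 9 mm (the base is also 9 mm thick). The base covers the whole footprint; the four walls stand on the base, with the y-facing walls full-width and the x-facing walls fitting between their inner faces.

The open box is on top of the stool, centred.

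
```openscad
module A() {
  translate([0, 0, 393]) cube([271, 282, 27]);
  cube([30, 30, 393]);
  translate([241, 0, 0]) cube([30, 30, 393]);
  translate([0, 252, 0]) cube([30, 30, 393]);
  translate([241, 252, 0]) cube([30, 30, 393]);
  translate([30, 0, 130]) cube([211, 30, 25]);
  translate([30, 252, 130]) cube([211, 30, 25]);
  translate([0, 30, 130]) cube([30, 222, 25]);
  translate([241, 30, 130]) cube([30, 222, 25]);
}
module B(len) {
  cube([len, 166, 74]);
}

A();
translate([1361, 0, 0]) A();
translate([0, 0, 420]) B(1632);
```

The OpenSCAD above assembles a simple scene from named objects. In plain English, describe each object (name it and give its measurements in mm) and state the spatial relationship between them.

A is a four-legged stool. The seat is 271×282 mm, 27 mm thick, top at z = 420 mm. It stands on four square legs, each 30×30 mm in cross-section, from z = 0 to the seat underside, each flush with a corner of the seat. Four stretchers, 30 mm wide and 25 mm tall, connect adjacent legs with their undersides at z = 130 mm, each running between the inner faces of the legs it joins and aligned with the legs' outer faces on the other axis.

B is a rectangular beam 1632 mm long (x), 166 mm deep (y), 74 mm thick (z).

The beam spans the tops of two stools placed 1090 mm apart, resting at z = 420 mm.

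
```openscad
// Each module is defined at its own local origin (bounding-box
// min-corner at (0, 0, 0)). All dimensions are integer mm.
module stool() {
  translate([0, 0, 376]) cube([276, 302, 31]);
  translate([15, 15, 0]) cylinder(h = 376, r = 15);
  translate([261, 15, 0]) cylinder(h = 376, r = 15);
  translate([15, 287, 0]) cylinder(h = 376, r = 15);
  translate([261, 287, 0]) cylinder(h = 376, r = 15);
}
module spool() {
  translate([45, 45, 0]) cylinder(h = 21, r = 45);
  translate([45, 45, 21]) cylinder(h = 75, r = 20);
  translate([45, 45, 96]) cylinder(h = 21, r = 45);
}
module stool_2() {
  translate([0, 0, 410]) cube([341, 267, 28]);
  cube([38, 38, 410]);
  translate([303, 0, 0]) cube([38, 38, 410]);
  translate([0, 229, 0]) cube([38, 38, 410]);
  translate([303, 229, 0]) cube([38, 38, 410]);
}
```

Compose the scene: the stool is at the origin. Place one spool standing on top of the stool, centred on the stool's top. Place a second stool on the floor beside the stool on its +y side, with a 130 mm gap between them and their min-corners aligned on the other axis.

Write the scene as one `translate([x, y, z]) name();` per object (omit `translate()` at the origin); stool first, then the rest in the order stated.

stool();
translate([93, 106, 407]) spool();
translate([0, 432, 0]) stool_2();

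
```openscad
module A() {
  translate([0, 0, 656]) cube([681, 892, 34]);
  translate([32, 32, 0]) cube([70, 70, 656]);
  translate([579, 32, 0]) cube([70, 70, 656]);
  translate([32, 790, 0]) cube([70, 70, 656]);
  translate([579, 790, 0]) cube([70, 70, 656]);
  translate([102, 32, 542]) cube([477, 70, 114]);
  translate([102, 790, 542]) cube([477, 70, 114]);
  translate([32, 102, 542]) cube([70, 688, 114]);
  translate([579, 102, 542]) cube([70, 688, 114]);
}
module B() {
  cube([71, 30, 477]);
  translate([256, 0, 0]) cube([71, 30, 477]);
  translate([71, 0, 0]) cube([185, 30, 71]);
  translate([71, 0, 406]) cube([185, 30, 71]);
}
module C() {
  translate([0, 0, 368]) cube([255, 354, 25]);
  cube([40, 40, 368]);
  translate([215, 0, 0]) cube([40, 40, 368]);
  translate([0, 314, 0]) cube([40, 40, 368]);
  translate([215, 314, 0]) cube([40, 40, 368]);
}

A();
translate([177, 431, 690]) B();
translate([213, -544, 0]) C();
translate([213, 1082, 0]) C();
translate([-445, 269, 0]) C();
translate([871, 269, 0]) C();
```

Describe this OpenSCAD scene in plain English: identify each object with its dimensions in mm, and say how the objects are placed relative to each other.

A is a rectangular dining table. The top is 681×892×34 mm with its upper surface at z = 690 mm. It stands on four 70×70 mm square legs, each inset 32 mm from the nearest pair of top edges, running from the floor to the underside of the top. Four apron rails, 70 mm thick and 114 mm tall, run between adjacent legs with their top edges flush with the underside of the top and their outer faces flush with the legs' outer faces.

B is a rectangular picture frame lying in the x–z plane (depth along y). The opening is 185 mm wide (x) by 335 mm tall (z), surrounded by a border 71 mm wide on all four sides. The frame is 30 mm deep and is made of two full-height vertical stiles with two horizontal rails fitted between them.

C is a four-legged stool. The seat is a 255×354×25 mm slab whose top surface is at z = 393 mm; four square legs, each 40×40 mm in cross-section, run from the floor (z = 0) to the underside of the seat, each flush with a corner of the seat.

The picture frame is on top of the table, centred. Four stools sit around the table at the −y, +y, −x, +x sides.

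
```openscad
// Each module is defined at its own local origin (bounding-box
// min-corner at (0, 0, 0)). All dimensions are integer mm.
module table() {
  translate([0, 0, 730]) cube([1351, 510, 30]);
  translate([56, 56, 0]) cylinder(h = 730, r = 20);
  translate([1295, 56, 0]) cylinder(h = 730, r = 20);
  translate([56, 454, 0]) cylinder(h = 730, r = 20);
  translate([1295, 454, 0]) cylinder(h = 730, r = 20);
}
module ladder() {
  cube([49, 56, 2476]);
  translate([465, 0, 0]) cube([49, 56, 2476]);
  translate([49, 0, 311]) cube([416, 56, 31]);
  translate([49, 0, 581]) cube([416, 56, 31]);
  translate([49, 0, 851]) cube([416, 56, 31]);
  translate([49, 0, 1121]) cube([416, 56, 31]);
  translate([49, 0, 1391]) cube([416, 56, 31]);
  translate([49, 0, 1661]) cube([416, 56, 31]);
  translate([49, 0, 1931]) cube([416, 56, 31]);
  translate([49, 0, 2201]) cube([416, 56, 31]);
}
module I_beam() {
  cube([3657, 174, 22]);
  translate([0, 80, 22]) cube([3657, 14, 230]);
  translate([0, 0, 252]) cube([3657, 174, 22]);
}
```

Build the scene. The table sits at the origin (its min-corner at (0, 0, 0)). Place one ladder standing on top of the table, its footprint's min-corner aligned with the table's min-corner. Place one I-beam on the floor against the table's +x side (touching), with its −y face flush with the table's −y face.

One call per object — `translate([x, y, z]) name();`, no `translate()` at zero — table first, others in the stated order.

table();
translate([0, 0, 760]) ladder();
translate([1351, 0, 0]) I_beam();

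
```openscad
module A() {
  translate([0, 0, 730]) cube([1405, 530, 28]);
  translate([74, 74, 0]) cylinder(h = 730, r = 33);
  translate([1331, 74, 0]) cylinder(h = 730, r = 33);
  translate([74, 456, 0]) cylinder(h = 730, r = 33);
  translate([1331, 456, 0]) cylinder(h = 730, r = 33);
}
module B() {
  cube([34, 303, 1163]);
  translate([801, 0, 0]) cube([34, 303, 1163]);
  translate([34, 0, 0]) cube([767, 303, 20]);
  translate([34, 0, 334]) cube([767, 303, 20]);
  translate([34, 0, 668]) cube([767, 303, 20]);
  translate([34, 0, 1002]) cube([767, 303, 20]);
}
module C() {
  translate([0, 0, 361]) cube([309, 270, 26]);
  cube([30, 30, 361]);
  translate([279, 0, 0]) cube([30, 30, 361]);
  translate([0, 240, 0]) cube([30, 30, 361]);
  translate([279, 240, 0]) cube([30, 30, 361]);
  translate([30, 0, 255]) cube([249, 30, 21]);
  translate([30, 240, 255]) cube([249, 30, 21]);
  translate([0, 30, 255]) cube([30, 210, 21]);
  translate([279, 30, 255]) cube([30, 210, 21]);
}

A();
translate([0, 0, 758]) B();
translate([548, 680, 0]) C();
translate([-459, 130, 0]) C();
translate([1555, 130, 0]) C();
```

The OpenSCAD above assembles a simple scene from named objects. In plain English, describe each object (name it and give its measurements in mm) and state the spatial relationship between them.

A is a rectangular dining table. The top is 1405×530×28 mm with its upper surface at z = 758 mm. It stands on four round legs of 66 mm diameter, each leg's bounding box inset 41 mm from the nearest pair of top edges, running from the floor to the underside of the top.

B is a bookshelf 835 mm wide overall, 303 mm deep and 1163 mm tall. The two sides are 34 mm thick vertical panels. 4 horizontal shelves of 20 mm thickness span between the inner faces of the sides; the lowest shelf sits on the floor and shelves are stacked with a clear vertical gap of 314 mm between each pair.

C is a simple wooden stool: a rectangular seat 309 mm (x) by 270 mm (y), 26 mm thick, top face at z = 387 mm, on four square legs, each 30×30 mm in cross-section. The legs rest on z = 0, each flush with a corner of the seat. Four stretchers, 30 mm wide and 21 mm tall, connect adjacent legs with their undersides at z = 255 mm, each running between the inner faces of the legs it joins and aligned with the legs' outer faces on the other axis.

The bookshelf is on top of the table. Three stools sit around the table at the +y, −x, +x sides.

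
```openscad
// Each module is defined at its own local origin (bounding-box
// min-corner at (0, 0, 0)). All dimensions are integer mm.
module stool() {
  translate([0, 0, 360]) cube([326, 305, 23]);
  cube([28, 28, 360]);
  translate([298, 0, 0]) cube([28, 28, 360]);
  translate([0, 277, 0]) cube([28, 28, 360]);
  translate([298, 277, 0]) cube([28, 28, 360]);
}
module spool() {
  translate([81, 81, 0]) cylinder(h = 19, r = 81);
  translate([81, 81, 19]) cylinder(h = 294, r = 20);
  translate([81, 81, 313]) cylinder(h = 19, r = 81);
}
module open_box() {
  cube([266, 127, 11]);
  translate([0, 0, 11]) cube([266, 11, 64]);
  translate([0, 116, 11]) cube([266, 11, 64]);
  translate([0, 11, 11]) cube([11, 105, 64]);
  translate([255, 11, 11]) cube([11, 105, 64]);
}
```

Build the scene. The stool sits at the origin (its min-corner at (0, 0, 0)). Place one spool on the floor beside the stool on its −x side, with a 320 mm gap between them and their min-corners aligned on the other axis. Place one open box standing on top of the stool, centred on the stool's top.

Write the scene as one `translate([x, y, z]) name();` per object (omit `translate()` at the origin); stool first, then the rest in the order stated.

stool();
translate([-482, 0, 0]) spool();
translate([30, 89, 383]) open_box();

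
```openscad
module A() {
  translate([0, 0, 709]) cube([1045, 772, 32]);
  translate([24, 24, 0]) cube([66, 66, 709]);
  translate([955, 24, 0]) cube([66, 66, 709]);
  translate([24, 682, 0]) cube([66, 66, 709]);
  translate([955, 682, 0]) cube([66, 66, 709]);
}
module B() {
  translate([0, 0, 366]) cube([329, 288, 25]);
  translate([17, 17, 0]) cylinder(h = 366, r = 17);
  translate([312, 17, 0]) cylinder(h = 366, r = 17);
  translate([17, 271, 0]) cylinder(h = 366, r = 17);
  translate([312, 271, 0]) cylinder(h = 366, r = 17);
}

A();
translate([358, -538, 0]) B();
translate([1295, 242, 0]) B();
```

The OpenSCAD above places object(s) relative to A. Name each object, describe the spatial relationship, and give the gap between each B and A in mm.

A is a table. B is a stool. Two stools sit around the table at the −y, +x sides. The gap between each stool and the table is 250 mm.

Each stool's nearest face is 250 mm from the table's bounding box.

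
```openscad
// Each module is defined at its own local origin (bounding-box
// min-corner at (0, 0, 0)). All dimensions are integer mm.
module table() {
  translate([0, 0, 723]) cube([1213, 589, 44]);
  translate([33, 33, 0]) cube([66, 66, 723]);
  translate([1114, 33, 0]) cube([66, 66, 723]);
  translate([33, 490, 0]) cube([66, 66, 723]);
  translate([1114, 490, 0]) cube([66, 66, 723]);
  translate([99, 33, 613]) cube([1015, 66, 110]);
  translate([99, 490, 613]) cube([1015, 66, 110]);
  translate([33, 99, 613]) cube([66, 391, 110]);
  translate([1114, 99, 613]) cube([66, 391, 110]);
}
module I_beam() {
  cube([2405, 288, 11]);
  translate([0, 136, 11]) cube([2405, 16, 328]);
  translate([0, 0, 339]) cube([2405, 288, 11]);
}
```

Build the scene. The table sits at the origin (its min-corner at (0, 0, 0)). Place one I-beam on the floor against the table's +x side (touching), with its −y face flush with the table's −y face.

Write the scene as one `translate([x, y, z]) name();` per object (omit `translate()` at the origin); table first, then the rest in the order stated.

table();
translate([1213, 0, 0]) I_beam();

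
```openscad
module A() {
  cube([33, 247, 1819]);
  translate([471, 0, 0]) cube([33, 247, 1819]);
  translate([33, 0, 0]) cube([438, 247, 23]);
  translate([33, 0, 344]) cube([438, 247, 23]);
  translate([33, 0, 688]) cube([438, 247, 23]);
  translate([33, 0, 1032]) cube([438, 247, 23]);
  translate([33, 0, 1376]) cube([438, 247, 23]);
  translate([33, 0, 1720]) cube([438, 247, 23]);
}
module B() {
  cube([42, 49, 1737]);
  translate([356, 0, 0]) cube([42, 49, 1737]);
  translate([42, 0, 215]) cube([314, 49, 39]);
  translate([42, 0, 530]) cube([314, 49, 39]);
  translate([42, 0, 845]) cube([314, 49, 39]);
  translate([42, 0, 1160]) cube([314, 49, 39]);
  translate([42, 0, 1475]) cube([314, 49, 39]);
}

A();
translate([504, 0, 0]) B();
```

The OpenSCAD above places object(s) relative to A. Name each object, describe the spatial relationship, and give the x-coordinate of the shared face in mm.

The bookshelf's +x face and the ladder's −x face are both at x = 504 mm.

A is a bookshelf. B is a ladder. The ladder is against the bookshelf's +x side, with their −y faces flush. The x-coordinate of the shared face is 504 mm.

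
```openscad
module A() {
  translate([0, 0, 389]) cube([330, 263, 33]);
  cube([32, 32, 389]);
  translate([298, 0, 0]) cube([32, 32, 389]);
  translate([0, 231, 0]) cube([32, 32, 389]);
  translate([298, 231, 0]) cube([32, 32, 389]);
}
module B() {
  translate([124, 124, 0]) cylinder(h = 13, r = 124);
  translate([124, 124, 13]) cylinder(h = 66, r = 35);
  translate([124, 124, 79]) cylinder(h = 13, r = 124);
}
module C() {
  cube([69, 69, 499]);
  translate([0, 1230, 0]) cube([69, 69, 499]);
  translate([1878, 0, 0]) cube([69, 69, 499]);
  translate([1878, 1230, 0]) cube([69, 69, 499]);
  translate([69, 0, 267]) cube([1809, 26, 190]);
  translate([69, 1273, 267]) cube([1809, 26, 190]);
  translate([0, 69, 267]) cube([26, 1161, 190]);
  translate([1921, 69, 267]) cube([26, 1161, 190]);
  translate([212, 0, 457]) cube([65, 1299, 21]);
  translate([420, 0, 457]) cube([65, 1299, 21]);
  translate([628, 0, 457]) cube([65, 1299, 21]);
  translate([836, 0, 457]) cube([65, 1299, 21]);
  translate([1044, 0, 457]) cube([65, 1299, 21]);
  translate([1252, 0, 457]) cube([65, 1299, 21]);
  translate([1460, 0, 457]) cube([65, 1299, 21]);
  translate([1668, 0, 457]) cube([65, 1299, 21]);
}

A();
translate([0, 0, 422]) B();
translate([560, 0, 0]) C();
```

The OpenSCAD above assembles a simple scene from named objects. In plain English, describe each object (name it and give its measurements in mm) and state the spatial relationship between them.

A is a simple wooden stool: a rectangular seat 330 mm (x) by 263 mm (y), 33 mm thick, top face at z = 422 mm, on four square legs, each 32×32 mm in cross-section. The legs rest on z = 0, each flush with a corner of the seat.

B is a spool: two coaxial disc flanges of radius 124 mm and thickness 13 mm, joined by a core cylinder of radius 35 mm and height 66 mm. The lower flange rests on z = 0 and the three cylinders share a vertical axis.

C is a bed frame 1947 mm long (x) by 1299 mm wide (y). Four 69×69 mm corner posts, 499 mm tall, at the corners of the footprint. Four rails of 26 mm thickness and 190 mm height run between adjacent posts with their undersides at z = 267 mm, their outer faces flush with the outside of the frame (the two x-running rails run between the posts' inner faces; the two y-running rails run between the posts' inner faces). 8 slats, each 65 mm wide (x) and 21 mm thick, lie across the top of the two x-running rails, running the full 1299 mm width of the frame in y; the slats are evenly spaced along x between the inner faces of the end posts with equal gaps (rounded down to the nearest mm) at the −x end and between each pair — any rounding remainder accumulates at the +x end.

The spool is on top of the stool. The bed frame is on the floor beside the stool on its +x side.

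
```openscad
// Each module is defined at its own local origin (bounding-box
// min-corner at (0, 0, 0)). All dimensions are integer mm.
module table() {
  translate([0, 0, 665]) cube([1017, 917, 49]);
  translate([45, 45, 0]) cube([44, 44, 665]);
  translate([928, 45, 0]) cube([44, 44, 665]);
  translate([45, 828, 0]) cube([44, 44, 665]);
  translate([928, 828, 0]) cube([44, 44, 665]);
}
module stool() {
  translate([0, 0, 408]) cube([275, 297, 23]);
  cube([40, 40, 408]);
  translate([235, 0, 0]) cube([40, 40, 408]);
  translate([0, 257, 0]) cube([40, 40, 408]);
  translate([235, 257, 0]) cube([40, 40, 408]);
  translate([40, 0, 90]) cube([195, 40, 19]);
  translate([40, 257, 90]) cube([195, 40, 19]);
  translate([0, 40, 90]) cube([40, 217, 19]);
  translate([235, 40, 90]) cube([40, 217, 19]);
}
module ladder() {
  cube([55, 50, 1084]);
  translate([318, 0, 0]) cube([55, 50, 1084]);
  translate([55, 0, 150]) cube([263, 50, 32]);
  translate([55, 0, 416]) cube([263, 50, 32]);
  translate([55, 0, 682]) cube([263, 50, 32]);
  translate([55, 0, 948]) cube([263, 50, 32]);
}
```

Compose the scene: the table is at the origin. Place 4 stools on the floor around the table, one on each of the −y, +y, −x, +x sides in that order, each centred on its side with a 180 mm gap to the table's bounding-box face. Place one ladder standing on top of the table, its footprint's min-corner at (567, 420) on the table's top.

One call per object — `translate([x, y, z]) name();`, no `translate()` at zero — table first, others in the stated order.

table();
translate([371, -477, 0]) stool();
translate([371, 1097, 0]) stool();
translate([-455, 310, 0]) stool();
translate([1197, 310, 0]) stool();
translate([567, 420, 714]) ladder();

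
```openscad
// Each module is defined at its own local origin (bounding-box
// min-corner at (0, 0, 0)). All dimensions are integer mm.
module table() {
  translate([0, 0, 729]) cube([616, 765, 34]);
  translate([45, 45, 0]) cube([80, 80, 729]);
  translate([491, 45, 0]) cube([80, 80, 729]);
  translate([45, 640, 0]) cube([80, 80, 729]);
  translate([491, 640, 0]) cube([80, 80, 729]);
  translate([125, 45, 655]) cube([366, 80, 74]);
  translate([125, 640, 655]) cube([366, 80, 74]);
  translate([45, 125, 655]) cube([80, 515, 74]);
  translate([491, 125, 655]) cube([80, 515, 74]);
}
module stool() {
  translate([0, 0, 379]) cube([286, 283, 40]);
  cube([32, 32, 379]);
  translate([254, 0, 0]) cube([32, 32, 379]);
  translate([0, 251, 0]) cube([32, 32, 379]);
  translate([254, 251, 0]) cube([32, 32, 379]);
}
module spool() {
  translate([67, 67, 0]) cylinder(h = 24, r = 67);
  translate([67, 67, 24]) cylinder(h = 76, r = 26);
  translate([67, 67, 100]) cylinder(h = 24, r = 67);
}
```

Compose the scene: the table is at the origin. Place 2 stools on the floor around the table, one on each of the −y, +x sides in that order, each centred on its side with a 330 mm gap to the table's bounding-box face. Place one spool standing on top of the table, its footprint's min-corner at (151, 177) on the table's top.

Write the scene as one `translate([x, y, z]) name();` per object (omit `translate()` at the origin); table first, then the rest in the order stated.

table();
translate([165, -613, 0]) stool();
translate([946, 241, 0]) stool();
translate([151, 177, 763]) spool();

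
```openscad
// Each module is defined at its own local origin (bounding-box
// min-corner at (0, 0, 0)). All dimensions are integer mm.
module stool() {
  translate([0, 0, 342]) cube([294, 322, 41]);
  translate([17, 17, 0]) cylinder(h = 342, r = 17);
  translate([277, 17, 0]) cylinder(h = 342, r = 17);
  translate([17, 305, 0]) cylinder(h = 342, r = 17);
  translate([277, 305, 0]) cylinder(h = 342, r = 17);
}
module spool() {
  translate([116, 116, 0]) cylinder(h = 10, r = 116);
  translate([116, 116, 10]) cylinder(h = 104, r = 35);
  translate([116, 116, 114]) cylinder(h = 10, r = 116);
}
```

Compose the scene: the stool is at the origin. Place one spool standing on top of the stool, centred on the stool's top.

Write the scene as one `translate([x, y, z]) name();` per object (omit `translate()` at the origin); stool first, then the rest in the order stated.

stool();
translate([31, 45, 383]) spool();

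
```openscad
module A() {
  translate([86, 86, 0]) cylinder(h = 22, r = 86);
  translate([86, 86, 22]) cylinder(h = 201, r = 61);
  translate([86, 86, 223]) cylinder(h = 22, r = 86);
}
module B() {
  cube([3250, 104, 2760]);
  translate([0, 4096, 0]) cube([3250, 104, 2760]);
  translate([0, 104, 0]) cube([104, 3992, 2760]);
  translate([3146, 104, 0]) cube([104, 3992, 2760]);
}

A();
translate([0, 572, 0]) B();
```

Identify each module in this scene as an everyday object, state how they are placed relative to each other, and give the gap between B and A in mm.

A is a spool. B is a house frame. The house frame is on the floor beside the spool on its +y side. The gap between the house frame and the spool is 400 mm.

The house frame's nearest face is 400 mm from the spool's +y face.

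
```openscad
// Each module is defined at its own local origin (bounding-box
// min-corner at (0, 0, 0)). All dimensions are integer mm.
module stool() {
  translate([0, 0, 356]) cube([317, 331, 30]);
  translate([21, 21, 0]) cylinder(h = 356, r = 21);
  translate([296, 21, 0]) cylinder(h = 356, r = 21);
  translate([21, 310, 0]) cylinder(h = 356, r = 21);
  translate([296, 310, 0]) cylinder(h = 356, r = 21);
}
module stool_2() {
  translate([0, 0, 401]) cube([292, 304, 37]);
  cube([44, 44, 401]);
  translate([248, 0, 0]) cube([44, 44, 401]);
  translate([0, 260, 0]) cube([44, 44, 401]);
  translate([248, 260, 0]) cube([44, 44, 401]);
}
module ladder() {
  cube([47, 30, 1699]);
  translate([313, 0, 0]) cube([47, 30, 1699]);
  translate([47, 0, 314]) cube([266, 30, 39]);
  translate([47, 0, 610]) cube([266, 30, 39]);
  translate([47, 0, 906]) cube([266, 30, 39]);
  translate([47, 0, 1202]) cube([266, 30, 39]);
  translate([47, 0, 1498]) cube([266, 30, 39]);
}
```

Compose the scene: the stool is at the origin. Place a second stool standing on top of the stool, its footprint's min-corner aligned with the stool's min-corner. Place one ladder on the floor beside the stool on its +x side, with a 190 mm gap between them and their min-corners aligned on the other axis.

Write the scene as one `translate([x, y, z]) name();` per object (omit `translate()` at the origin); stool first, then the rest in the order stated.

stool();
translate([0, 0, 386]) stool_2();
translate([507, 0, 0]) ladder();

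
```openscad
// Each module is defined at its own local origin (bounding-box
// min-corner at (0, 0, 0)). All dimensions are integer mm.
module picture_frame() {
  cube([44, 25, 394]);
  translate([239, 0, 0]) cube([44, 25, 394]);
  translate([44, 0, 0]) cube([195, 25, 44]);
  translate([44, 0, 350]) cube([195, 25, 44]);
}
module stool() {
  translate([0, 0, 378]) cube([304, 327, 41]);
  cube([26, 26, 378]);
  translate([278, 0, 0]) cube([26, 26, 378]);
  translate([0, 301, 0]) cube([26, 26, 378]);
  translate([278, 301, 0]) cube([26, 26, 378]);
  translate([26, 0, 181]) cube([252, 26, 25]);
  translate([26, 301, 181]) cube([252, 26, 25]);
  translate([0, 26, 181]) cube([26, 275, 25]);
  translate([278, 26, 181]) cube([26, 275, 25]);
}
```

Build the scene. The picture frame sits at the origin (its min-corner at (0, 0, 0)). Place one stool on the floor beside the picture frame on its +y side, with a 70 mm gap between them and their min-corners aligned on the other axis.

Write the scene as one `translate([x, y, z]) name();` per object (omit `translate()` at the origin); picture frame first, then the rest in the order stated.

picture_frame();
translate([0, 95, 0]) stool();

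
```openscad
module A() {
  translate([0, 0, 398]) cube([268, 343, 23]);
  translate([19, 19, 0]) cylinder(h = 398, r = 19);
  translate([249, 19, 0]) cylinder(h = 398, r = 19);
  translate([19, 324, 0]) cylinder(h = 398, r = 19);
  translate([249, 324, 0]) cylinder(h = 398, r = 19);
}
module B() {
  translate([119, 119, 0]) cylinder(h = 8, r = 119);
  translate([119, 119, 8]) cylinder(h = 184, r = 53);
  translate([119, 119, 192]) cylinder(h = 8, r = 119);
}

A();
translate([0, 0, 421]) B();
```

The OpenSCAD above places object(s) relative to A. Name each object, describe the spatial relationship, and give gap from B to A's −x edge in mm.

A is a stool. B is a spool. The spool is on top of the stool. The gap from the spool to the stool's −x edge is 0 mm.

The spool's min-x is at 0; the stool's min-x is 0; gap = 0 mm.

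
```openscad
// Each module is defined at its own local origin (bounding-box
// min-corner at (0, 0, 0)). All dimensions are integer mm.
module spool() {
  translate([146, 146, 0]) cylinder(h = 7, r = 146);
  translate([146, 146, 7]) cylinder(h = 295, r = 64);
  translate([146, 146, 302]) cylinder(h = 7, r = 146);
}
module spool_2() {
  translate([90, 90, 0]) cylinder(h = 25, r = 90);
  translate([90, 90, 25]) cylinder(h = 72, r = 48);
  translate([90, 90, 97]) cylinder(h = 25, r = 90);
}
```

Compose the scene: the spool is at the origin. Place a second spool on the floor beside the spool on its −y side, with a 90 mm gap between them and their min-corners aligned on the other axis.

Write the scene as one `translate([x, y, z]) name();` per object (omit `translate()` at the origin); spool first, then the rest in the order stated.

spool();
translate([0, -270, 0]) spool_2();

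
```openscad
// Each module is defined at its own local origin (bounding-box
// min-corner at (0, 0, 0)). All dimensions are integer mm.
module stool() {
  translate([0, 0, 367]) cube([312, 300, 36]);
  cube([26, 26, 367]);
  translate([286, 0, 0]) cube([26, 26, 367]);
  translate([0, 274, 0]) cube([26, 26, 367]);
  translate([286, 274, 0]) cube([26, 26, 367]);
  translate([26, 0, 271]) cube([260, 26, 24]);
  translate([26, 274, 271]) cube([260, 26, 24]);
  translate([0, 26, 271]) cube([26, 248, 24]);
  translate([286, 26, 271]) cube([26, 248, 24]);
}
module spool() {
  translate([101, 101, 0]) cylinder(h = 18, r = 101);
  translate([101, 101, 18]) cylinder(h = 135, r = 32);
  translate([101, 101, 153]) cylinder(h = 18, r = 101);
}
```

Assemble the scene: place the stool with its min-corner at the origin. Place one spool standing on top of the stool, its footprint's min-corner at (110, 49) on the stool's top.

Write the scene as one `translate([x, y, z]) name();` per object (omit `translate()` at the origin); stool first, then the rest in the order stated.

stool();
translate([110, 49, 403]) spool();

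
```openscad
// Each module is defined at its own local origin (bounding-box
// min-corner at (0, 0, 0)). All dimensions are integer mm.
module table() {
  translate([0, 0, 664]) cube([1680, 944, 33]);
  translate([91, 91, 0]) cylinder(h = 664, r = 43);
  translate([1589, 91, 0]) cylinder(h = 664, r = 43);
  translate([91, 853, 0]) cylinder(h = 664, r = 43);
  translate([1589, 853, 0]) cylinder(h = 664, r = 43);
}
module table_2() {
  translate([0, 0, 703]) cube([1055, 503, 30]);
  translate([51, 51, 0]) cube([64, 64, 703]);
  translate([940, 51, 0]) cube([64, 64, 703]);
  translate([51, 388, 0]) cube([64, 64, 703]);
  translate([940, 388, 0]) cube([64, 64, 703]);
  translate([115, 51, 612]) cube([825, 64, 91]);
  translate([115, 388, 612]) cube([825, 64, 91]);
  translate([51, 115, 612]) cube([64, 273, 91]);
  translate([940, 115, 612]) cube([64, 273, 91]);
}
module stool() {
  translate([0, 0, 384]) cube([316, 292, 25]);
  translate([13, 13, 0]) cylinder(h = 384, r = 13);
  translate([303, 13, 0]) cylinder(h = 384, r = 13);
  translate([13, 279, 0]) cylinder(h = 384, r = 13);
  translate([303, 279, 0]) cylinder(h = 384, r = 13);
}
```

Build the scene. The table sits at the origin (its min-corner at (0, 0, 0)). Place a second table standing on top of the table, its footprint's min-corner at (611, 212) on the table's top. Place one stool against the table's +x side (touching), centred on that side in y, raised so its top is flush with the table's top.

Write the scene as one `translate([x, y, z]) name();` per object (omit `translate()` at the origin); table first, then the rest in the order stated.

table();
translate([611, 212, 697]) table_2();
translate([1680, 326, 288]) stool();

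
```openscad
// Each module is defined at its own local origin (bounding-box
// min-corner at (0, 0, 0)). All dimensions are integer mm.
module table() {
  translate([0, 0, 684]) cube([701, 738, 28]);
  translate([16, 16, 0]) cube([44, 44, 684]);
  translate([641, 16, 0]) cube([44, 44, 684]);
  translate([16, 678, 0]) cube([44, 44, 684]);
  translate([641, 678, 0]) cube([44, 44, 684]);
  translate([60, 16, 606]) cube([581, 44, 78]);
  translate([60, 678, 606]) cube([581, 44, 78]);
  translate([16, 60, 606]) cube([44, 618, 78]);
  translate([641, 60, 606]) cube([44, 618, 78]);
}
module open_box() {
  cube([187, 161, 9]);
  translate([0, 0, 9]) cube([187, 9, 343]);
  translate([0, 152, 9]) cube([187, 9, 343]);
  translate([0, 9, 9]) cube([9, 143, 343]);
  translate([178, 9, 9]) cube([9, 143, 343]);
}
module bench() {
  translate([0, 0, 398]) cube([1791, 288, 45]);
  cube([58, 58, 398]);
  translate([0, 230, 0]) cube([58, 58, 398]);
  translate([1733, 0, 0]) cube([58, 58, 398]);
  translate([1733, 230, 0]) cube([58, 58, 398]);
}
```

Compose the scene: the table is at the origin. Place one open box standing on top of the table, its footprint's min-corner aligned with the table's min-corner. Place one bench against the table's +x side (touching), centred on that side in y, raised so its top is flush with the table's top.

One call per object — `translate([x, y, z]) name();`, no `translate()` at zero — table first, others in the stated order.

table();
translate([0, 0, 712]) open_box();
translate([701, 225, 269]) bench();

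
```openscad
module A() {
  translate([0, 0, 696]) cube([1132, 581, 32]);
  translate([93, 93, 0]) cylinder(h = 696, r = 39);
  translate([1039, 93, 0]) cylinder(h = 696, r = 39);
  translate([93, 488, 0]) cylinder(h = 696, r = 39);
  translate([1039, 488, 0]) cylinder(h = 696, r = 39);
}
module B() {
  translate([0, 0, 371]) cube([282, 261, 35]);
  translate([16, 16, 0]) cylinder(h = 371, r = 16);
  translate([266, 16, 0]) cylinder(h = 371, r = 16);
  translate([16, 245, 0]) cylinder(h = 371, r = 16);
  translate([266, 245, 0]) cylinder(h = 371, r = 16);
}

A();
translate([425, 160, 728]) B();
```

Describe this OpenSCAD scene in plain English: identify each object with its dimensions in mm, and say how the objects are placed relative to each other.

A is a table: top 1132 mm (x) × 581 mm (y), 32 mm thick, upper face at z = 728 mm, on four round legs of 78 mm diameter, each leg's bounding box inset 54 mm from the nearest pair of top edges, running from z = 0 to the bottom of the top.

B is a simple wooden stool: a rectangular seat 282 mm (x) by 261 mm (y), 35 mm thick, top face at z = 406 mm, on four round legs, each 32 mm in diameter. The legs rest on z = 0, each leg's axis is inset half a diameter from the nearest pair of seat edges (so the leg's bounding box is flush with the corner).

The stool is on top of the table, centred.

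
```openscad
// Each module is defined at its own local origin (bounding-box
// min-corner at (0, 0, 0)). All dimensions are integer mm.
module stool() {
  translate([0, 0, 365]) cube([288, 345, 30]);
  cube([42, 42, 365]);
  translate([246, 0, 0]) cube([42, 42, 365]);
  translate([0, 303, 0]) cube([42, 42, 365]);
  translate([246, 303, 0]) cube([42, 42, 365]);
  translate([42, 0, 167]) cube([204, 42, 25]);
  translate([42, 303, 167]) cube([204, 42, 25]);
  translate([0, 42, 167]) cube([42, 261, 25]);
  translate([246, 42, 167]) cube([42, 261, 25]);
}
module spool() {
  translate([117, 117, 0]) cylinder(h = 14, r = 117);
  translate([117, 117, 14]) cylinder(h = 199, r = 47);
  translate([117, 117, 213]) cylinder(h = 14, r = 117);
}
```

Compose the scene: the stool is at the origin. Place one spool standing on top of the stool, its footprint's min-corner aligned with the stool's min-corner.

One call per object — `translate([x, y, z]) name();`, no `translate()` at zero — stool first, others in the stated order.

stool();
translate([0, 0, 395]) spool();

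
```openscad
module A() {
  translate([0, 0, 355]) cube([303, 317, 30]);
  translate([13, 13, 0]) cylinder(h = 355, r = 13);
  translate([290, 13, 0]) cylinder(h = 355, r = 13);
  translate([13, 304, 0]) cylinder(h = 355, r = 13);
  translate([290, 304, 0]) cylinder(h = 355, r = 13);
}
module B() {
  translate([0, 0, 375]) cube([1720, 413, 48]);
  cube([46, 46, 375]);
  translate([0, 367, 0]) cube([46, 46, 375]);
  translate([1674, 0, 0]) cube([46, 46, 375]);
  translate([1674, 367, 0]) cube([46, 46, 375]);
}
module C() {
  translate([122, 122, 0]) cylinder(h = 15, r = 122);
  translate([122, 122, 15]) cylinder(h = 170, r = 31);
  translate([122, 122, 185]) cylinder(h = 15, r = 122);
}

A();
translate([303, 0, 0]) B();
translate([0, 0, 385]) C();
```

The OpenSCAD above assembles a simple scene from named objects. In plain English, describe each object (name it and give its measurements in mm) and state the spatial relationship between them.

A is a four-legged stool. The seat is a 303×317×30 mm slab whose top surface is at z = 385 mm; four round legs, each 26 mm in diameter, run from the floor (z = 0) to the underside of the seat, each leg's axis is inset half a diameter from the nearest pair of seat edges (so the leg's bounding box is flush with the corner).

B is a bench: a 1720×413 mm seat slab, 48 mm thick, top at z = 423 mm, on four 46×46 mm square legs flush with the seat corners and standing on z = 0.

C is a spool: two coaxial disc flanges of radius 122 mm and thickness 15 mm, joined by a core cylinder of radius 31 mm and height 170 mm. The lower flange rests on z = 0 and the three cylinders share a vertical axis.

The bench is against the stool's +x side, with their −y faces flush. The spool is on top of the stool.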